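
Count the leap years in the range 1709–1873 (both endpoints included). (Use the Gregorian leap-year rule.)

Multiples of 4 in [1709,1873]: 41.
Of those, multiples of 100: 1 (not leap unless ÷400).
Multiples of 400: 0.
Leap years = 41 − 1 + 0 = 40.

40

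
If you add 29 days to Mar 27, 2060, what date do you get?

April 25, 2060

Mar has 31 days: +5 → Apr 1, 2060 (24 left).
+24 → Apr 25, 2060.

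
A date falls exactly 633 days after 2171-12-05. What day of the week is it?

First find the weekday of Dec 5, 2171. Doomsday rule: the anchor day for the 2100s is Sunday. For year 71: 71÷12 = 5 r 11, and 11÷4 = 2, so 5+11+2 = 18.
Sunday + 18 ≡ Thursday — that's 2171's doomsday.
In December the doomsday date is Dec 12.
Dec 5 is 7 days before Dec 12; 7 mod 7 = 0, so Thursday − 0 = Thursday.
633 mod 7 = 3, so 633 days after a Thursday is Thursday + 3 = Sunday.

Sunday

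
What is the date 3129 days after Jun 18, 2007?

+366 (one year; includes Feb 29, 2008) → Jun 18, 2008 (2763 left).
+365 (one year) → Jun 18, 2009 (2398 left).
+365 (one year) → Jun 18, 2010 (2033 left).
+365 (one year) → Jun 18, 2011 (1668 left).
+366 (one year; includes Feb 29, 2012) → Jun 18, 2012 (1302 left).
+365 (one year) → Jun 18, 2013 (937 left).
+365 (one year) → Jun 18, 2014 (572 left).
+365 (one year) → Jun 18, 2015 (207 left).
Jun has 30 days: +13 → Jul 1, 2015 (194 left).
Jul has 31 days: +31 → Aug 1, 2015 (163 left).
Aug has 31 days: +31 → Sep 1, 2015 (132 left).
Sep has 30 days: +30 → Oct 1, 2015 (102 left).
Oct has 31 days: +31 → Nov 1, 2015 (71 left).
Nov has 30 days: +30 → Dec 1, 2015 (41 left).
Dec has 31 days: +31 → Jan 1, 2016 (10 left).
+10 → Jan 11, 2016.

January 11, 2016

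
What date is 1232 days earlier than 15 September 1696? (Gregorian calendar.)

−366 (one year; includes Feb 29, 1696) → Sep 15, 1695 (866 left).
−365 (one year) → Sep 15, 1694 (501 left).
−365 (one year) → Sep 15, 1693 (136 left).
−15 → Aug 31, 1693 (end of Aug, 31 days; 121 left).
−31 → Jul 31, 1693 (end of Jul, 31 days; 90 left).
−31 → Jun 30, 1693 (end of Jun, 30 days; 59 left).
−30 → May 31, 1693 (end of May, 31 days; 29 left).
−29 → May 2, 1693.

May 2, 1693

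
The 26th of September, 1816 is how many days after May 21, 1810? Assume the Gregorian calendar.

May 21, 1810 → May 21, 1811: 365 days.
May 21, 1811 → May 21, 1812: 366 days (Feb 29, 1812 is in that span).
May 21, 1812 → May 21, 1813: 365 days.
May 21, 1813 → May 21, 1814: 365 days.
May 21, 1814 → May 21, 1815: 365 days.
May 21, 1815 → May 21, 1816: 366 days (Feb 29, 1816 is in that span).
May 21, 1816 → Jun 21, 1816: 31 days (May has 31).
Jun 21, 1816 → Jul 21, 1816: 30 days (June has 30).
Jul 21, 1816 → Aug 21, 1816: 31 days (July has 31).
Aug 21, 1816 → Sep 21, 1816: 31 days (August has 31).
Sep 21, 1816 → Sep 26, 1816: 5 days.
Total: 2320 days.

2320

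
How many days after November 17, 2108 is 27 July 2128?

Nov 17, 2108 → Nov 17, 2109: 365 days.
Nov 17, 2109 → Nov 17, 2110: 365 days.
Nov 17, 2110 → Nov 17, 2111: 365 days.
Nov 17, 2111 → Nov 17, 2112: 366 days (Feb 29, 2112 is in that span).
Nov 17, 2112 → Nov 17, 2113: 365 days.
Nov 17, 2113 → Nov 17, 2114: 365 days.
Nov 17, 2114 → Nov 17, 2115: 365 days.
Nov 17, 2115 → Nov 17, 2116: 366 days (Feb 29, 2116 is in that span).
Nov 17, 2116 → Nov 17, 2117: 365 days.
Nov 17, 2117 → Nov 17, 2118: 365 days.
Nov 17, 2118 → Nov 17, 2119: 365 days.
Nov 17, 2119 → Nov 17, 2120: 366 days (Feb 29, 2120 is in that span).
Nov 17, 2120 → Nov 17, 2121: 365 days.
Nov 17, 2121 → Nov 17, 2122: 365 days.
Nov 17, 2122 → Nov 17, 2123: 365 days.
Nov 17, 2123 → Nov 17, 2124: 366 days (Feb 29, 2124 is in that span).
Nov 17, 2124 → Nov 17, 2125: 365 days.
Nov 17, 2125 → Nov 17, 2126: 365 days.
Nov 17, 2126 → Nov 17, 2127: 365 days.
Nov 17, 2127 → Dec 17, 2127: 30 days (November has 30).
Dec 17, 2127 → Jan 17, 2128: 31 days (December has 31).
Jan 17, 2128 → Feb 17, 2128: 31 days (January has 31).
Feb 17, 2128 → Mar 17, 2128: 29 days (February has 29).
Mar 17, 2128 → Apr 17, 2128: 31 days (March has 31).
Apr 17, 2128 → May 17, 2128: 30 days (April has 30).
May 17, 2128 → Jun 17, 2128: 31 days (May has 31).
Jun 17, 2128 → Jul 17, 2128: 30 days (June has 30).
Jul 17, 2128 → Jul 27, 2128: 10 days.
Total: 7192 days.

7192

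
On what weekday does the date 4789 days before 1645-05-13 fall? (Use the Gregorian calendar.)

Friday

May 13, 1645 is a Saturday.
4789 mod 7 = 1, so 4789 days before a Saturday is Saturday − 1 = Friday.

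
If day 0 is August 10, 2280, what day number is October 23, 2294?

5187

Aug 10, 2280 → Aug 10, 2281: 365 days.
Aug 10, 2281 → Aug 10, 2282: 365 days.
Aug 10, 2282 → Aug 10, 2283: 365 days.
Aug 10, 2283 → Aug 10, 2284: 366 days (Feb 29, 2284 is in that span).
Aug 10, 2284 → Aug 10, 2285: 365 days.
Aug 10, 2285 → Aug 10, 2286: 365 days.
Aug 10, 2286 → Aug 10, 2287: 365 days.
Aug 10, 2287 → Aug 10, 2288: 366 days (Feb 29, 2288 is in that span).
Aug 10, 2288 → Aug 10, 2289: 365 days.
Aug 10, 2289 → Aug 10, 2290: 365 days.
Aug 10, 2290 → Aug 10, 2291: 365 days.
Aug 10, 2291 → Aug 10, 2292: 366 days (Feb 29, 2292 is in that span).
Aug 10, 2292 → Aug 10, 2293: 365 days.
Aug 10, 2293 → Aug 10, 2294: 365 days.
Aug 10, 2294 → Sep 10, 2294: 31 days (August has 31).
Sep 10, 2294 → Oct 10, 2294: 30 days (September has 30).
Oct 10, 2294 → Oct 23, 2294: 13 days.
Total: 5187 days.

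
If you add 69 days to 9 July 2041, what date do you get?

Jul has 31 days: +23 → Aug 1, 2041 (46 left).
Aug has 31 days: +31 → Sep 1, 2041 (15 left).
+15 → Sep 16, 2041.

September 16, 2041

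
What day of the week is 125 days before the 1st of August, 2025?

First find the weekday of Aug 1, 2025. Doomsday rule: the anchor day for the 2000s is Tuesday. For year 25: 25÷12 = 2 r 1, and 1÷4 = 0, so 2+1+0 = 3.
Tuesday + 3 ≡ Friday — that's 2025's doomsday.
In August the doomsday date is Aug 8.
Aug 1 is 7 days before Aug 8; 7 mod 7 = 0, so Friday − 0 = Friday.
125 mod 7 = 6, so 125 days before a Friday is Friday − 6 = Saturday.

Saturday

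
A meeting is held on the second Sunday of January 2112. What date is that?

January 10, 2112

January 1, 2112 is a Friday.
The first Sunday is therefore January 3 (2 days later).
The second Sunday is 3 + 1×7 = January 10.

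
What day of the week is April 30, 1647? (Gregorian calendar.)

Doomsday rule: the anchor day for the 1600s is Tuesday. For year 47: 47÷12 = 3 r 11, and 11÷4 = 2, so 3+11+2 = 16.
Tuesday + 16 ≡ Thursday — that's 1647's doomsday.
In April the doomsday date is Apr 4.
Apr 30 is 26 days after Apr 4; 26 mod 7 = 5, so Thursday + 5 = Tuesday.

Tuesday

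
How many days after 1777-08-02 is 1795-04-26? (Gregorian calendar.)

6476

Aug 2, 1777 → Aug 2, 1778: 365 days.
Aug 2, 1778 → Aug 2, 1779: 365 days.
Aug 2, 1779 → Aug 2, 1780: 366 days (Feb 29, 1780 is in that span).
Aug 2, 1780 → Aug 2, 1781: 365 days.
Aug 2, 1781 → Aug 2, 1782: 365 days.
Aug 2, 1782 → Aug 2, 1783: 365 days.
Aug 2, 1783 → Aug 2, 1784: 366 days (Feb 29, 1784 is in that span).
Aug 2, 1784 → Aug 2, 1785: 365 days.
Aug 2, 1785 → Aug 2, 1786: 365 days.
Aug 2, 1786 → Aug 2, 1787: 365 days.
Aug 2, 1787 → Aug 2, 1788: 366 days (Feb 29, 1788 is in that span).
Aug 2, 1788 → Aug 2, 1789: 365 days.
Aug 2, 1789 → Aug 2, 1790: 365 days.
Aug 2, 1790 → Aug 2, 1791: 365 days.
Aug 2, 1791 → Aug 2, 1792: 366 days (Feb 29, 1792 is in that span).
Aug 2, 1792 → Aug 2, 1793: 365 days.
Aug 2, 1793 → Aug 2, 1794: 365 days.
Aug 2, 1794 → Sep 2, 1794: 31 days (August has 31).
Sep 2, 1794 → Oct 2, 1794: 30 days (September has 30).
Oct 2, 1794 → Nov 2, 1794: 31 days (October has 31).
Nov 2, 1794 → Dec 2, 1794: 30 days (November has 30).
Dec 2, 1794 → Jan 2, 1795: 31 days (December has 31).
Jan 2, 1795 → Feb 2, 1795: 31 days (January has 31).
Feb 2, 1795 → Mar 2, 1795: 28 days (February has 28).
Mar 2, 1795 → Apr 2, 1795: 31 days (March has 31).
Apr 2, 1795 → Apr 26, 1795: 24 days.
Total: 6476 days.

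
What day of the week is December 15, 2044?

January 1, 2044 is a Friday.
Jan 1, 2044 → Feb 1, 2044: 31 days (January has 31).
Feb 1, 2044 → Mar 1, 2044: 29 days (February has 29).
Mar 1, 2044 → Apr 1, 2044: 31 days (March has 31).
Apr 1, 2044 → May 1, 2044: 30 days (April has 30).
May 1, 2044 → Jun 1, 2044: 31 days (May has 31).
Jun 1, 2044 → Jul 1, 2044: 30 days (June has 30).
Jul 1, 2044 → Aug 1, 2044: 31 days (July has 31).
Aug 1, 2044 → Sep 1, 2044: 31 days (August has 31).
Sep 1, 2044 → Oct 1, 2044: 30 days (September has 30).
Oct 1, 2044 → Nov 1, 2044: 31 days (October has 31).
Nov 1, 2044 → Dec 1, 2044: 30 days (November has 30).
Dec 1, 2044 → Dec 15, 2044: 14 days.
Total: 349 days.
349 mod 7 = 6, so Friday + 6 = Thursday.

Thursday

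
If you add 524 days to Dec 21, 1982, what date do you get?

May 28, 1984

+365 (one year) → Dec 21, 1983 (159 left).
Dec has 31 days: +11 → Jan 1, 1984 (148 left).
Jan has 31 days: +31 → Feb 1, 1984 (117 left).
Feb has 29 days: +29 → Mar 1, 1984 (88 left).
Mar has 31 days: +31 → Apr 1, 1984 (57 left).
Apr has 30 days: +30 → May 1, 1984 (27 left).
+27 → May 28, 1984.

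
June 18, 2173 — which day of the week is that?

Friday

Doomsday rule: the anchor day for the 2100s is Sunday. For year 73: 73÷12 = 6 r 1, and 1÷4 = 0, so 6+1+0 = 7.
Sunday + 7 ≡ Sunday — that's 2173's doomsday.
In June the doomsday date is Jun 6.
Jun 18 is 12 days after Jun 6; 12 mod 7 = 5, so Sunday + 5 = Friday.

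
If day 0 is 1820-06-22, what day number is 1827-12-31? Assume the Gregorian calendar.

Jun 22, 1820 → Jun 22, 1821: 365 days.
Jun 22, 1821 → Jun 22, 1822: 365 days.
Jun 22, 1822 → Jun 22, 1823: 365 days.
Jun 22, 1823 → Jun 22, 1824: 366 days (Feb 29, 1824 is in that span).
Jun 22, 1824 → Jun 22, 1825: 365 days.
Jun 22, 1825 → Jun 22, 1826: 365 days.
Jun 22, 1826 → Jun 22, 1827: 365 days.
Jun 22, 1827 → Jul 22, 1827: 30 days (June has 30).
Jul 22, 1827 → Aug 22, 1827: 31 days (July has 31).
Aug 22, 1827 → Sep 22, 1827: 31 days (August has 31).
Sep 22, 1827 → Oct 22, 1827: 30 days (September has 30).
Oct 22, 1827 → Nov 22, 1827: 31 days (October has 31).
Nov 22, 1827 → Dec 22, 1827: 30 days (November has 30).
Dec 22, 1827 → Dec 31, 1827: 9 days.
Total: 2748 days.

2748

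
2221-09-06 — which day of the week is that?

Doomsday rule: the anchor day for the 2200s is Friday. For year 21: 21÷12 = 1 r 9, and 9÷4 = 2, so 1+9+2 = 12.
Friday + 12 ≡ Wednesday — that's 2221's doomsday.
In September the doomsday date is Sep 5.
Sep 6 is 1 day after Sep 5; 1 mod 7 = 1, so Wednesday + 1 = Thursday.

Thursday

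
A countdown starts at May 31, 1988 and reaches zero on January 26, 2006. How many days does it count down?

May 31, 1988 → May 31, 1989: 365 days.
May 31, 1989 → May 31, 1990: 365 days.
May 31, 1990 → May 31, 1991: 365 days.
May 31, 1991 → May 31, 1992: 366 days (Feb 29, 1992 is in that span).
May 31, 1992 → May 31, 1993: 365 days.
May 31, 1993 → May 31, 1994: 365 days.
May 31, 1994 → May 31, 1995: 365 days.
May 31, 1995 → May 31, 1996: 366 days (Feb 29, 1996 is in that span).
May 31, 1996 → May 31, 1997: 365 days.
May 31, 1997 → May 31, 1998: 365 days.
May 31, 1998 → May 31, 1999: 365 days.
May 31, 1999 → May 31, 2000: 366 days (Feb 29, 2000 is in that span).
May 31, 2000 → May 31, 2001: 365 days.
May 31, 2001 → May 31, 2002: 365 days.
May 31, 2002 → May 31, 2003: 365 days.
May 31, 2003 → May 31, 2004: 366 days (Feb 29, 2004 is in that span).
May 31, 2004 → May 31, 2005: 365 days.
May 31, 2005 → Jun 30, 2005: 30 days (May has 31).
Jun 30, 2005 → Jul 30, 2005: 30 days (June has 30).
Jul 30, 2005 → Aug 30, 2005: 31 days (July has 31).
Aug 30, 2005 → Sep 30, 2005: 31 days (August has 31).
Sep 30, 2005 → Oct 30, 2005: 30 days (September has 30).
Oct 30, 2005 → Nov 30, 2005: 31 days (October has 31).
Nov 30, 2005 → Dec 30, 2005: 30 days (November has 30).
Dec 30, 2005 → Jan 26, 2006: 27 days.
Total: 6449 days.

6449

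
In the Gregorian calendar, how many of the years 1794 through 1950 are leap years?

37

Multiples of 4 in [1794,1950]: 39.
Of those, multiples of 100: 2 (not leap unless ÷400).
Multiples of 400: 0.
Leap years = 39 − 2 + 0 = 37.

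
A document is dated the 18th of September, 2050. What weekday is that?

Sunday

Doomsday rule: the anchor day for the 2000s is Tuesday. For year 50: 50÷12 = 4 r 2, and 2÷4 = 0, so 4+2+0 = 6.
Tuesday + 6 ≡ Monday — that's 2050's doomsday.
In September the doomsday date is Sep 5.
Sep 18 is 13 days after Sep 5; 13 mod 7 = 6, so Monday + 6 = Sunday.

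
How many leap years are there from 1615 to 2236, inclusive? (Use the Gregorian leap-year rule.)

151

Multiples of 4 in [1615,2236]: 156.
Of those, multiples of 100: 6 (not leap unless ÷400).
Multiples of 400: 1.
Leap years = 156 − 6 + 1 = 151.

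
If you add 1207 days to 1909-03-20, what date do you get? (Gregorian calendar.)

+365 (one year) → Mar 20, 1910 (842 left).
+365 (one year) → Mar 20, 1911 (477 left).
+366 (one year; includes Feb 29, 1912) → Mar 20, 1912 (111 left).
Mar has 31 days: +12 → Apr 1, 1912 (99 left).
Apr has 30 days: +30 → May 1, 1912 (69 left).
May has 31 days: +31 → Jun 1, 1912 (38 left).
Jun has 30 days: +30 → Jul 1, 1912 (8 left).
+8 → Jul 9, 1912.

July 9, 1912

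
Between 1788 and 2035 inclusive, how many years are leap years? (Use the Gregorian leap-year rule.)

60

Multiples of 4 in [1788,2035]: 62.
Of those, multiples of 100: 3 (not leap unless ÷400).
Multiples of 400: 1.
Leap years = 62 − 3 + 1 = 60.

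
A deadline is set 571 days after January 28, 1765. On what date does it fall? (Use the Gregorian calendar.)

August 22, 1766

+365 (one year) → Jan 28, 1766 (206 left).
Jan has 31 days: +4 → Feb 1, 1766 (202 left).
Feb has 28 days: +28 → Mar 1, 1766 (174 left).
Mar has 31 days: +31 → Apr 1, 1766 (143 left).
Apr has 30 days: +30 → May 1, 1766 (113 left).
May has 31 days: +31 → Jun 1, 1766 (82 left).
Jun has 30 days: +30 → Jul 1, 1766 (52 left).
Jul has 31 days: +31 → Aug 1, 1766 (21 left).
+21 → Aug 22, 1766.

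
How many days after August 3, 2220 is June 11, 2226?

Aug 3, 2220 → Aug 3, 2221: 365 days.
Aug 3, 2221 → Aug 3, 2222: 365 days.
Aug 3, 2222 → Aug 3, 2223: 365 days.
Aug 3, 2223 → Aug 3, 2224: 366 days (Feb 29, 2224 is in that span).
Aug 3, 2224 → Aug 3, 2225: 365 days.
Aug 3, 2225 → Sep 3, 2225: 31 days (August has 31).
Sep 3, 2225 → Oct 3, 2225: 30 days (September has 30).
Oct 3, 2225 → Nov 3, 2225: 31 days (October has 31).
Nov 3, 2225 → Dec 3, 2225: 30 days (November has 30).
Dec 3, 2225 → Jan 3, 2226: 31 days (December has 31).
Jan 3, 2226 → Feb 3, 2226: 31 days (January has 31).
Feb 3, 2226 → Mar 3, 2226: 28 days (February has 28).
Mar 3, 2226 → Apr 3, 2226: 31 days (March has 31).
Apr 3, 2226 → May 3, 2226: 30 days (April has 30).
May 3, 2226 → Jun 3, 2226: 31 days (May has 31).
Jun 3, 2226 → Jun 11, 2226: 8 days.
Total: 2138 days.

2138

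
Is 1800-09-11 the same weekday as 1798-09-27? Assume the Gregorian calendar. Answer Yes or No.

From Sep 27, 1798 to Sep 11, 1800 is 714 days.
714 mod 7 = 0, so they are the same weekday.
(Sep 27, 1798 is a Thursday; Sep 11, 1800 is a Thursday.)

Yes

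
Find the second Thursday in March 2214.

March 1, 2214 is a Tuesday.
The first Thursday is therefore March 3 (2 days later).
The second Thursday is 3 + 1×7 = March 10.

March 10, 2214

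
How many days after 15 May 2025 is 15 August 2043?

6666

May 15, 2025 → May 15, 2026: 365 days.
May 15, 2026 → May 15, 2027: 365 days.
May 15, 2027 → May 15, 2028: 366 days (Feb 29, 2028 is in that span).
May 15, 2028 → May 15, 2029: 365 days.
May 15, 2029 → May 15, 2030: 365 days.
May 15, 2030 → May 15, 2031: 365 days.
May 15, 2031 → May 15, 2032: 366 days (Feb 29, 2032 is in that span).
May 15, 2032 → May 15, 2033: 365 days.
May 15, 2033 → May 15, 2034: 365 days.
May 15, 2034 → May 15, 2035: 365 days.
May 15, 2035 → May 15, 2036: 366 days (Feb 29, 2036 is in that span).
May 15, 2036 → May 15, 2037: 365 days.
May 15, 2037 → May 15, 2038: 365 days.
May 15, 2038 → May 15, 2039: 365 days.
May 15, 2039 → May 15, 2040: 366 days (Feb 29, 2040 is in that span).
May 15, 2040 → May 15, 2041: 365 days.
May 15, 2041 → May 15, 2042: 365 days.
May 15, 2042 → May 15, 2043: 365 days.
May 15, 2043 → Jun 15, 2043: 31 days (May has 31).
Jun 15, 2043 → Jul 15, 2043: 30 days (June has 30).
Jul 15, 2043 → Aug 15, 2043: 31 days.
Total: 6666 days.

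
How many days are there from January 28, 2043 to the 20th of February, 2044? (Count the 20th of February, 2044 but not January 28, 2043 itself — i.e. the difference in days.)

Jan 28, 2043 → Feb 28, 2043: 31 days (January has 31).
Feb 28, 2043 → Mar 28, 2043: 28 days (February has 28).
Mar 28, 2043 → Apr 28, 2043: 31 days (March has 31).
Apr 28, 2043 → May 28, 2043: 30 days (April has 30).
May 28, 2043 → Jun 28, 2043: 31 days (May has 31).
Jun 28, 2043 → Jul 28, 2043: 30 days (June has 30).
Jul 28, 2043 → Aug 28, 2043: 31 days (July has 31).
Aug 28, 2043 → Sep 28, 2043: 31 days (August has 31).
Sep 28, 2043 → Oct 28, 2043: 30 days (September has 30).
Oct 28, 2043 → Nov 28, 2043: 31 days (October has 31).
Nov 28, 2043 → Dec 28, 2043: 30 days (November has 30).
Dec 28, 2043 → Jan 28, 2044: 31 days (December has 31).
Jan 28, 2044 → Feb 20, 2044: 23 days.
Total: 388 days.

388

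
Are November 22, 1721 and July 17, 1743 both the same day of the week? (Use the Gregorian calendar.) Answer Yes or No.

No

From Nov 22, 1721 to Jul 17, 1743 is 7907 days.
7907 mod 7 = 4, so they are different weekdays.
(Nov 22, 1721 is a Saturday; Jul 17, 1743 is a Wednesday.)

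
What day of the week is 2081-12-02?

Doomsday rule: the anchor day for the 2000s is Tuesday. For year 81: 81÷12 = 6 r 9, and 9÷4 = 2, so 6+9+2 = 17.
Tuesday + 17 ≡ Friday — that's 2081's doomsday.
In December the doomsday date is Dec 12.
Dec 2 is 10 days before Dec 12; 10 mod 7 = 3, so Friday − 3 = Tuesday.

Tuesday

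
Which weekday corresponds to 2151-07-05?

Monday

Doomsday rule: the anchor day for the 2100s is Sunday. For year 51: 51÷12 = 4 r 3, and 3÷4 = 0, so 4+3+0 = 7.
Sunday + 7 ≡ Sunday — that's 2151's doomsday.
In July the doomsday date is Jul 11.
Jul 5 is 6 days before Jul 11; 6 mod 7 = 6, so Sunday − 6 = Monday.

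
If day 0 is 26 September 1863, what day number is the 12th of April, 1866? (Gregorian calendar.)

Sep 26, 1863 → Sep 26, 1864: 366 days (Feb 29, 1864 is in that span).
Sep 26, 1864 → Sep 26, 1865: 365 days.
Sep 26, 1865 → Oct 26, 1865: 30 days (September has 30).
Oct 26, 1865 → Nov 26, 1865: 31 days (October has 31).
Nov 26, 1865 → Dec 26, 1865: 30 days (November has 30).
Dec 26, 1865 → Jan 26, 1866: 31 days (December has 31).
Jan 26, 1866 → Feb 26, 1866: 31 days (January has 31).
Feb 26, 1866 → Mar 26, 1866: 28 days (February has 28).
Mar 26, 1866 → Apr 12, 1866: 17 days.
Total: 929 days.

929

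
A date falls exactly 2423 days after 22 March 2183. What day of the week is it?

Mar 22, 2183 is a Saturday.
2423 mod 7 = 1, so 2423 days after a Saturday is Saturday + 1 = Sunday.

Sunday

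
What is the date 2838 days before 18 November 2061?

−365 (one year) → Nov 18, 2060 (2473 left).
−366 (one year; includes Feb 29, 2060) → Nov 18, 2059 (2107 left).
−365 (one year) → Nov 18, 2058 (1742 left).
−365 (one year) → Nov 18, 2057 (1377 left).
−365 (one year) → Nov 18, 2056 (1012 left).
−366 (one year; includes Feb 29, 2056) → Nov 18, 2055 (646 left).
−365 (one year) → Nov 18, 2054 (281 left).
−18 → Oct 31, 2054 (end of Oct, 31 days; 263 left).
−31 → Sep 30, 2054 (end of Sep, 30 days; 232 left).
−30 → Aug 31, 2054 (end of Aug, 31 days; 202 left).
−31 → Jul 31, 2054 (end of Jul, 31 days; 171 left).
−31 → Jun 30, 2054 (end of Jun, 30 days; 140 left).
−30 → May 31, 2054 (end of May, 31 days; 110 left).
−31 → Apr 30, 2054 (end of Apr, 30 days; 79 left).
−30 → Mar 31, 2054 (end of Mar, 31 days; 49 left).
−31 → Feb 28, 2054 (end of Feb, 28 days; 18 left).
−18 → Feb 10, 2054.

February 10, 2054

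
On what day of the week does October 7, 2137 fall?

Doomsday rule: the anchor day for the 2100s is Sunday. For year 37: 37÷12 = 3 r 1, and 1÷4 = 0, so 3+1+0 = 4.
Sunday + 4 ≡ Thursday — that's 2137's doomsday.
In October the doomsday date is Oct 10.
Oct 7 is 3 days before Oct 10; 3 mod 7 = 3, so Thursday − 3 = Monday.

Monday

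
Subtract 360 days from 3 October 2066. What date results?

−3 → Sep 30, 2066 (end of Sep, 30 days; 357 left).
−30 → Aug 31, 2066 (end of Aug, 31 days; 327 left).
−31 → Jul 31, 2066 (end of Jul, 31 days; 296 left).
−31 → Jun 30, 2066 (end of Jun, 30 days; 265 left).
−30 → May 31, 2066 (end of May, 31 days; 235 left).
−31 → Apr 30, 2066 (end of Apr, 30 days; 204 left).
−30 → Mar 31, 2066 (end of Mar, 31 days; 174 left).
−31 → Feb 28, 2066 (end of Feb, 28 days; 143 left).
−28 → Jan 31, 2066 (end of Jan, 31 days; 115 left).
−31 → Dec 31, 2065 (end of Dec, 31 days; 84 left).
−31 → Nov 30, 2065 (end of Nov, 30 days; 53 left).
−30 → Oct 31, 2065 (end of Oct, 31 days; 23 left).
−23 → Oct 8, 2065.

October 8, 2065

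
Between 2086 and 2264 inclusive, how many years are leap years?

43

Multiples of 4 in [2086,2264]: 45.
Of those, multiples of 100: 2 (not leap unless ÷400).
Multiples of 400: 0.
Leap years = 45 − 2 + 0 = 43.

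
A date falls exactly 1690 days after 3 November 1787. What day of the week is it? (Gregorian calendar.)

Tuesday

Nov 3, 1787 is a Saturday.
1690 mod 7 = 3, so 1690 days after a Saturday is Saturday + 3 = Tuesday.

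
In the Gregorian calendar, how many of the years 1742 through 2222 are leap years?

Multiples of 4 in [1742,2222]: 120.
Of those, multiples of 100: 5 (not leap unless ÷400).
Multiples of 400: 1.
Leap years = 120 − 5 + 1 = 116.

116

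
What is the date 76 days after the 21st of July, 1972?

October 5, 1972

Jul has 31 days: +11 → Aug 1, 1972 (65 left).
Aug has 31 days: +31 → Sep 1, 1972 (34 left).
Sep has 30 days: +30 → Oct 1, 1972 (4 left).
+4 → Oct 5, 1972.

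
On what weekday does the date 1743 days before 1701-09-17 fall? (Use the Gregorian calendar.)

Saturday

Sep 17, 1701 is a Saturday.
1743 mod 7 = 0, so 1743 days before a Saturday is Saturday − 0 = Saturday.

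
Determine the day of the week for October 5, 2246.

Doomsday rule: the anchor day for the 2200s is Friday. For year 46: 46÷12 = 3 r 10, and 10÷4 = 2, so 3+10+2 = 15.
Friday + 15 ≡ Saturday — that's 2246's doomsday.
In October the doomsday date is Oct 10.
Oct 5 is 5 days before Oct 10; 5 mod 7 = 5, so Saturday − 5 = Monday.

Monday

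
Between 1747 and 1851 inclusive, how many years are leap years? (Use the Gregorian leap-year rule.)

25

Multiples of 4 in [1747,1851]: 26.
Of those, multiples of 100: 1 (not leap unless ÷400).
Multiples of 400: 0.
Leap years = 26 − 1 + 0 = 25.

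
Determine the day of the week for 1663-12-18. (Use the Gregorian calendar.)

Tuesday

Doomsday rule: the anchor day for the 1600s is Tuesday. For year 63: 63÷12 = 5 r 3, and 3÷4 = 0, so 5+3+0 = 8.
Tuesday + 8 ≡ Wednesday — that's 1663's doomsday.
In December the doomsday date is Dec 12.
Dec 18 is 6 days after Dec 12; 6 mod 7 = 6, so Wednesday + 6 = Tuesday.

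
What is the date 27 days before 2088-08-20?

−20 → Jul 31, 2088 (end of Jul, 31 days; 7 left).
−7 → Jul 24, 2088.

July 24, 2088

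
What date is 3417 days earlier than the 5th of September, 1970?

−365 (one year) → Sep 5, 1969 (3052 left).
−365 (one year) → Sep 5, 1968 (2687 left).
−366 (one year; includes Feb 29, 1968) → Sep 5, 1967 (2321 left).
−365 (one year) → Sep 5, 1966 (1956 left).
−365 (one year) → Sep 5, 1965 (1591 left).
−365 (one year) → Sep 5, 1964 (1226 left).
−366 (one year; includes Feb 29, 1964) → Sep 5, 1963 (860 left).
−365 (one year) → Sep 5, 1962 (495 left).
−365 (one year) → Sep 5, 1961 (130 left).
−5 → Aug 31, 1961 (end of Aug, 31 days; 125 left).
−31 → Jul 31, 1961 (end of Jul, 31 days; 94 left).
−31 → Jun 30, 1961 (end of Jun, 30 days; 63 left).
−30 → May 31, 1961 (end of May, 31 days; 33 left).
−31 → Apr 30, 1961 (end of Apr, 30 days; 2 left).
−2 → Apr 28, 1961.

April 28, 1961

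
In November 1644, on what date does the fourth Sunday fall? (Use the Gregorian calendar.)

November 27, 1644

November 1, 1644 is a Tuesday.
The first Sunday is therefore November 6 (5 days later).
The fourth Sunday is 6 + 3×7 = November 27.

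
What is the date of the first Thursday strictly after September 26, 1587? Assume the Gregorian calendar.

Sep 26, 1587 is a Saturday.
From Saturday to the next Thursday is 5 days.
Sep 26, 1587 + 5 = Oct 1, 1587.

October 1, 1587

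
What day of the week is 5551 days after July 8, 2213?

Thursday

First find the weekday of Jul 8, 2213. Doomsday rule: the anchor day for the 2200s is Friday. For year 13: 13÷12 = 1 r 1, and 1÷4 = 0, so 1+1+0 = 2.
Friday + 2 ≡ Sunday — that's 2213's doomsday.
In July the doomsday date is Jul 11.
Jul 8 is 3 days before Jul 11; 3 mod 7 = 3, so Sunday − 3 = Thursday.
5551 mod 7 = 0, so 5551 days after a Thursday is Thursday + 0 = Thursday.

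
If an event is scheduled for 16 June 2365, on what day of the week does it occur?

Wednesday

Doomsday rule: the anchor day for the 2300s is Wednesday. For year 65: 65÷12 = 5 r 5, and 5÷4 = 1, so 5+5+1 = 11.
Wednesday + 11 ≡ Sunday — that's 2365's doomsday.
In June the doomsday date is Jun 6.
Jun 16 is 10 days after Jun 6; 10 mod 7 = 3, so Sunday + 3 = Wednesday.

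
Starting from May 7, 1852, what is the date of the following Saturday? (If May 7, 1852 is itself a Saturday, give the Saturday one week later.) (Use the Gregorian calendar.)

May 8, 1852

May 7, 1852 is a Friday.
From Friday to the next Saturday is 1 day.
May 7, 1852 + 1 = May 8, 1852.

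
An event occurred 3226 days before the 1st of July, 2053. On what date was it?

August 31, 2044

−365 (one year) → Jul 1, 2052 (2861 left).
−366 (one year; includes Feb 29, 2052) → Jul 1, 2051 (2495 left).
−365 (one year) → Jul 1, 2050 (2130 left).
−365 (one year) → Jul 1, 2049 (1765 left).
−365 (one year) → Jul 1, 2048 (1400 left).
−366 (one year; includes Feb 29, 2048) → Jul 1, 2047 (1034 left).
−365 (one year) → Jul 1, 2046 (669 left).
−365 (one year) → Jul 1, 2045 (304 left).
−1 → Jun 30, 2045 (end of Jun, 30 days; 303 left).
−30 → May 31, 2045 (end of May, 31 days; 273 left).
−31 → Apr 30, 2045 (end of Apr, 30 days; 242 left).
−30 → Mar 31, 2045 (end of Mar, 31 days; 212 left).
−31 → Feb 28, 2045 (end of Feb, 28 days; 181 left).
−28 → Jan 31, 2045 (end of Jan, 31 days; 153 left).
−31 → Dec 31, 2044 (end of Dec, 31 days; 122 left).
−31 → Nov 30, 2044 (end of Nov, 30 days; 91 left).
−30 → Oct 31, 2044 (end of Oct, 31 days; 61 left).
−31 → Sep 30, 2044 (end of Sep, 30 days; 30 left).
−30 → Aug 31, 2044 (end of Aug, 31 days; 0 left).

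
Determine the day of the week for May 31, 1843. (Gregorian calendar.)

Wednesday

Doomsday rule: the anchor day for the 1800s is Friday. For year 43: 43÷12 = 3 r 7, and 7÷4 = 1, so 3+7+1 = 11.
Friday + 11 ≡ Tuesday — that's 1843's doomsday.
In May the doomsday date is May 9.
May 31 is 22 days after May 9; 22 mod 7 = 1, so Tuesday + 1 = Wednesday.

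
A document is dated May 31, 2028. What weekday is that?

January 1, 2028 is a Saturday.
Jan 1, 2028 → Feb 1, 2028: 31 days (January has 31).
Feb 1, 2028 → Mar 1, 2028: 29 days (February has 29).
Mar 1, 2028 → Apr 1, 2028: 31 days (March has 31).
Apr 1, 2028 → May 1, 2028: 30 days (April has 30).
May 1, 2028 → May 31, 2028: 30 days.
Total: 151 days.
151 mod 7 = 4, so Saturday + 4 = Wednesday.

Wednesday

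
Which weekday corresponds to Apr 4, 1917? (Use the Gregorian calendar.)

Doomsday rule: the anchor day for the 1900s is Wednesday. For year 17: 17÷12 = 1 r 5, and 5÷4 = 1, so 1+5+1 = 7.
Wednesday + 7 ≡ Wednesday — that's 1917's doomsday.
In April the doomsday date is Apr 4.
Apr 4 is the doomsday itself: Wednesday.

Wednesday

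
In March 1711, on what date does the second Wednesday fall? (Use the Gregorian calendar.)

March 11, 1711

March 1, 1711 is a Sunday.
The first Wednesday is therefore March 4 (3 days later).
The second Wednesday is 4 + 1×7 = March 11.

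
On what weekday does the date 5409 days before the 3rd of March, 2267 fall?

Tuesday

Mar 3, 2267 is a Sunday.
5409 mod 7 = 5, so 5409 days before a Sunday is Sunday − 5 = Tuesday.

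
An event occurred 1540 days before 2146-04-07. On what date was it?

January 18, 2142

−365 (one year) → Apr 7, 2145 (1175 left).
−365 (one year) → Apr 7, 2144 (810 left).
−366 (one year; includes Feb 29, 2144) → Apr 7, 2143 (444 left).
−365 (one year) → Apr 7, 2142 (79 left).
−7 → Mar 31, 2142 (end of Mar, 31 days; 72 left).
−31 → Feb 28, 2142 (end of Feb, 28 days; 41 left).
−28 → Jan 31, 2142 (end of Jan, 31 days; 13 left).
−13 → Jan 18, 2142.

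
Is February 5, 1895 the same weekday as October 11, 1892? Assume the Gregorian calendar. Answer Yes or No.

Yes

From Oct 11, 1892 to Feb 5, 1895 is 847 days.
847 mod 7 = 0, so they are the same weekday.
(Oct 11, 1892 is a Tuesday; Feb 5, 1895 is a Tuesday.)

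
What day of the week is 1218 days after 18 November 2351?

Nov 18, 2351 is a Sunday.
1218 mod 7 = 0, so 1218 days after a Sunday is Sunday + 0 = Sunday.

Sunday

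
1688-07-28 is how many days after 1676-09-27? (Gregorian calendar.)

4322

Sep 27, 1676 → Sep 27, 1677: 365 days.
Sep 27, 1677 → Sep 27, 1678: 365 days.
Sep 27, 1678 → Sep 27, 1679: 365 days.
Sep 27, 1679 → Sep 27, 1680: 366 days (Feb 29, 1680 is in that span).
Sep 27, 1680 → Sep 27, 1681: 365 days.
Sep 27, 1681 → Sep 27, 1682: 365 days.
Sep 27, 1682 → Sep 27, 1683: 365 days.
Sep 27, 1683 → Sep 27, 1684: 366 days (Feb 29, 1684 is in that span).
Sep 27, 1684 → Sep 27, 1685: 365 days.
Sep 27, 1685 → Sep 27, 1686: 365 days.
Sep 27, 1686 → Sep 27, 1687: 365 days.
Sep 27, 1687 → Oct 27, 1687: 30 days (September has 30).
Oct 27, 1687 → Nov 27, 1687: 31 days (October has 31).
Nov 27, 1687 → Dec 27, 1687: 30 days (November has 30).
Dec 27, 1687 → Jan 27, 1688: 31 days (December has 31).
Jan 27, 1688 → Feb 27, 1688: 31 days (January has 31).
Feb 27, 1688 → Mar 27, 1688: 29 days (February has 29).
Mar 27, 1688 → Apr 27, 1688: 31 days (March has 31).
Apr 27, 1688 → May 27, 1688: 30 days (April has 30).
May 27, 1688 → Jun 27, 1688: 31 days (May has 31).
Jun 27, 1688 → Jul 27, 1688: 30 days (June has 30).
Jul 27, 1688 → Jul 28, 1688: 1 days.
Total: 4322 days.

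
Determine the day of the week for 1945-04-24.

Doomsday rule: the anchor day for the 1900s is Wednesday. For year 45: 45÷12 = 3 r 9, and 9÷4 = 2, so 3+9+2 = 14.
Wednesday + 14 ≡ Wednesday — that's 1945's doomsday.
In April the doomsday date is Apr 4.
Apr 24 is 20 days after Apr 4; 20 mod 7 = 6, so Wednesday + 6 = Tuesday.

Tuesday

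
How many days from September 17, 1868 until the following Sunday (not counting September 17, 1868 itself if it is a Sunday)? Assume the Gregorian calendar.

Sep 17, 1868 is a Thursday.
From Thursday to the next Sunday is 3 days.

3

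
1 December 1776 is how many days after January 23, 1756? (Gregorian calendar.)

Jan 23, 1756 → Jan 23, 1757: 366 days (Feb 29, 1756 is in that span).
Jan 23, 1757 → Jan 23, 1758: 365 days.
Jan 23, 1758 → Jan 23, 1759: 365 days.
Jan 23, 1759 → Jan 23, 1760: 365 days.
Jan 23, 1760 → Jan 23, 1761: 366 days (Feb 29, 1760 is in that span).
Jan 23, 1761 → Jan 23, 1762: 365 days.
Jan 23, 1762 → Jan 23, 1763: 365 days.
Jan 23, 1763 → Jan 23, 1764: 365 days.
Jan 23, 1764 → Jan 23, 1765: 366 days (Feb 29, 1764 is in that span).
Jan 23, 1765 → Jan 23, 1766: 365 days.
Jan 23, 1766 → Jan 23, 1767: 365 days.
Jan 23, 1767 → Jan 23, 1768: 365 days.
Jan 23, 1768 → Jan 23, 1769: 366 days (Feb 29, 1768 is in that span).
Jan 23, 1769 → Jan 23, 1770: 365 days.
Jan 23, 1770 → Jan 23, 1771: 365 days.
Jan 23, 1771 → Jan 23, 1772: 365 days.
Jan 23, 1772 → Jan 23, 1773: 366 days (Feb 29, 1772 is in that span).
Jan 23, 1773 → Jan 23, 1774: 365 days.
Jan 23, 1774 → Jan 23, 1775: 365 days.
Jan 23, 1775 → Jan 23, 1776: 365 days.
Jan 23, 1776 → Feb 23, 1776: 31 days (January has 31).
Feb 23, 1776 → Mar 23, 1776: 29 days (February has 29).
Mar 23, 1776 → Apr 23, 1776: 31 days (March has 31).
Apr 23, 1776 → May 23, 1776: 30 days (April has 30).
May 23, 1776 → Jun 23, 1776: 31 days (May has 31).
Jun 23, 1776 → Jul 23, 1776: 30 days (June has 30).
Jul 23, 1776 → Aug 23, 1776: 31 days (July has 31).
Aug 23, 1776 → Sep 23, 1776: 31 days (August has 31).
Sep 23, 1776 → Oct 23, 1776: 30 days (September has 30).
Oct 23, 1776 → Nov 23, 1776: 31 days (October has 31).
Nov 23, 1776 → Dec 1, 1776: 8 days.
Total: 7618 days.

7618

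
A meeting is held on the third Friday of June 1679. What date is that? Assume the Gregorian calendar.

June 16, 1679

June 1, 1679 is a Thursday.
The first Friday is therefore June 2 (1 days later).
The third Friday is 2 + 2×7 = June 16.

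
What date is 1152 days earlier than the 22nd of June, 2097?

−365 (one year) → Jun 22, 2096 (787 left).
−366 (one year; includes Feb 29, 2096) → Jun 22, 2095 (421 left).
−365 (one year) → Jun 22, 2094 (56 left).
−22 → May 31, 2094 (end of May, 31 days; 34 left).
−31 → Apr 30, 2094 (end of Apr, 30 days; 3 left).
−3 → Apr 27, 2094.

April 27, 2094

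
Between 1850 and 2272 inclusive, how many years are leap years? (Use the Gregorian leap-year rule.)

Multiples of 4 in [1850,2272]: 106.
Of those, multiples of 100: 4 (not leap unless ÷400).
Multiples of 400: 1.
Leap years = 106 − 4 + 1 = 103.

103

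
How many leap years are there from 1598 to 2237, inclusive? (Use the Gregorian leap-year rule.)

155

Multiples of 4 in [1598,2237]: 160.
Of those, multiples of 100: 7 (not leap unless ÷400).
Multiples of 400: 2.
Leap years = 160 − 7 + 2 = 155.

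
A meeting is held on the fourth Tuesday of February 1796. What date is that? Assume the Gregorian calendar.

February 1, 1796 is a Monday.
The first Tuesday is therefore February 2 (1 days later).
The fourth Tuesday is 2 + 3×7 = February 23.

February 23, 1796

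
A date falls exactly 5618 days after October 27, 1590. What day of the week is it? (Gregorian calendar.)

Wednesday

Oct 27, 1590 is a Saturday.
5618 mod 7 = 4, so 5618 days after a Saturday is Saturday + 4 = Wednesday.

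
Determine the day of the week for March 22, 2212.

January 1, 2212 is a Wednesday.
Jan 1, 2212 → Feb 1, 2212: 31 days (January has 31).
Feb 1, 2212 → Mar 1, 2212: 29 days (February has 29).
Mar 1, 2212 → Mar 22, 2212: 21 days.
Total: 81 days.
81 mod 7 = 4, so Wednesday + 4 = Sunday.

Sunday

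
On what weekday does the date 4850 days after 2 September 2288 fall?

Saturday

Sep 2, 2288 is a Sunday.
4850 mod 7 = 6, so 4850 days after a Sunday is Sunday + 6 = Saturday.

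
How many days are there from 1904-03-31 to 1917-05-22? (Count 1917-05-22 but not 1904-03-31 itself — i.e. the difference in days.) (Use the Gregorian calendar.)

4800

Mar 31, 1904 → Mar 31, 1905: 365 days.
Mar 31, 1905 → Mar 31, 1906: 365 days.
Mar 31, 1906 → Mar 31, 1907: 365 days.
Mar 31, 1907 → Mar 31, 1908: 366 days (Feb 29, 1908 is in that span).
Mar 31, 1908 → Mar 31, 1909: 365 days.
Mar 31, 1909 → Mar 31, 1910: 365 days.
Mar 31, 1910 → Mar 31, 1911: 365 days.
Mar 31, 1911 → Mar 31, 1912: 366 days (Feb 29, 1912 is in that span).
Mar 31, 1912 → Mar 31, 1913: 365 days.
Mar 31, 1913 → Mar 31, 1914: 365 days.
Mar 31, 1914 → Mar 31, 1915: 365 days.
Mar 31, 1915 → Mar 31, 1916: 366 days (Feb 29, 1916 is in that span).
Mar 31, 1916 → Mar 31, 1917: 365 days.
Mar 31, 1917 → Apr 30, 1917: 30 days (March has 31).
Apr 30, 1917 → May 22, 1917: 22 days.
Total: 4800 days.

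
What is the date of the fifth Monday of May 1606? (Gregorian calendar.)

May 1, 1606 is a Monday.
The first Monday is therefore May 1 (same day).
The fifth Monday is 1 + 4×7 = May 29.

May 29, 1606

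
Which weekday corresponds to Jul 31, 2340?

Wednesday

Doomsday rule: the anchor day for the 2300s is Wednesday. For year 40: 40÷12 = 3 r 4, and 4÷4 = 1, so 3+4+1 = 8.
Wednesday + 8 ≡ Thursday — that's 2340's doomsday.
In July the doomsday date is Jul 11.
Jul 31 is 20 days after Jul 11; 20 mod 7 = 6, so Thursday + 6 = Wednesday.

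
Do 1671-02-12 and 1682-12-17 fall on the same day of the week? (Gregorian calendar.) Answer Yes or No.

Yes

From Feb 12, 1671 to Dec 17, 1682 is 4326 days.
4326 mod 7 = 0, so they are the same weekday.
(Feb 12, 1671 is a Thursday; Dec 17, 1682 is a Thursday.)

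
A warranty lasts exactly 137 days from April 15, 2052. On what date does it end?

August 30, 2052

Apr has 30 days: +16 → May 1, 2052 (121 left).
May has 31 days: +31 → Jun 1, 2052 (90 left).
Jun has 30 days: +30 → Jul 1, 2052 (60 left).
Jul has 31 days: +31 → Aug 1, 2052 (29 left).
+29 → Aug 30, 2052.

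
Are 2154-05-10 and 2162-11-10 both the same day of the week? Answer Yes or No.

From May 10, 2154 to Nov 10, 2162 is 3106 days.
3106 mod 7 = 5, so they are different weekdays.
(May 10, 2154 is a Friday; Nov 10, 2162 is a Wednesday.)

No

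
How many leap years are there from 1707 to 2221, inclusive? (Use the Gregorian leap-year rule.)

Multiples of 4 in [1707,2221]: 129.
Of those, multiples of 100: 5 (not leap unless ÷400).
Multiples of 400: 1.
Leap years = 129 − 5 + 1 = 125.

125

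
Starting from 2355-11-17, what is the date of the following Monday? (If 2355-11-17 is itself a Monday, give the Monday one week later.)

November 21, 2355

Nov 17, 2355 is a Thursday.
From Thursday to the next Monday is 4 days.
Nov 17, 2355 + 4 = Nov 21, 2355.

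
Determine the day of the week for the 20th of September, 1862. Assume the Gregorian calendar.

Saturday

Doomsday rule: the anchor day for the 1800s is Friday. For year 62: 62÷12 = 5 r 2, and 2÷4 = 0, so 5+2+0 = 7.
Friday + 7 ≡ Friday — that's 1862's doomsday.
In September the doomsday date is Sep 5.
Sep 20 is 15 days after Sep 5; 15 mod 7 = 1, so Friday + 1 = Saturday.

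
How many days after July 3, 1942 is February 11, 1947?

1684

Jul 3, 1942 → Jul 3, 1943: 365 days.
Jul 3, 1943 → Jul 3, 1944: 366 days (Feb 29, 1944 is in that span).
Jul 3, 1944 → Jul 3, 1945: 365 days.
Jul 3, 1945 → Jul 3, 1946: 365 days.
Jul 3, 1946 → Aug 3, 1946: 31 days (July has 31).
Aug 3, 1946 → Sep 3, 1946: 31 days (August has 31).
Sep 3, 1946 → Oct 3, 1946: 30 days (September has 30).
Oct 3, 1946 → Nov 3, 1946: 31 days (October has 31).
Nov 3, 1946 → Dec 3, 1946: 30 days (November has 30).
Dec 3, 1946 → Jan 3, 1947: 31 days (December has 31).
Jan 3, 1947 → Feb 3, 1947: 31 days (January has 31).
Feb 3, 1947 → Feb 11, 1947: 8 days.
Total: 1684 days.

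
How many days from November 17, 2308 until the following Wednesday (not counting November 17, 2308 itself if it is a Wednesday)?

Nov 17, 2308 is a Tuesday.
From Tuesday to the next Wednesday is 1 day.

1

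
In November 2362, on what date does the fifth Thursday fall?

November 1, 2362 is a Thursday.
The first Thursday is therefore November 1 (same day).
The fifth Thursday is 1 + 4×7 = November 29.

November 29, 2362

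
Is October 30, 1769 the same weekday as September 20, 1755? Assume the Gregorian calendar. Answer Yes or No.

No

From Sep 20, 1755 to Oct 30, 1769 is 5154 days.
5154 mod 7 = 2, so they are different weekdays.
(Sep 20, 1755 is a Saturday; Oct 30, 1769 is a Monday.)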